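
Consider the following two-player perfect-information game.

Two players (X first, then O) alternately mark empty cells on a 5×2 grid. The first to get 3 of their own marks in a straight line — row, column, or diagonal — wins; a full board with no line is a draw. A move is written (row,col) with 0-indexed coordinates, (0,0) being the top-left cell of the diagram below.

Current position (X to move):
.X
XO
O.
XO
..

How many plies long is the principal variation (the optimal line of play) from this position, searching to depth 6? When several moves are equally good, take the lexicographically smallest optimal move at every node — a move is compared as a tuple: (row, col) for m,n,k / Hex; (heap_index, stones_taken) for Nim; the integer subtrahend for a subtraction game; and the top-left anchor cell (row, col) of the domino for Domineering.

PV length from [.X/XO/O./XO/..]: 4 plies

ply 1, X at .X/XO/O./XO/.. | (0,0)=-1→XX/XO/O./XO/..; (2,1)=+0→.X/XO/OX/XO/..*; (4,0)=-1→.X/XO/O./XO/X.; (4,1)=-1→.X/XO/O./XO/.X
ply 2, O at .X/XO/OX/XO/.. | (0,0)=+0→OX/XO/OX/XO/..*; (4,0)=+0→.X/XO/OX/XO/O.; (4,1)=+0→.X/XO/OX/XO/.O
ply 3, X at OX/XO/OX/XO/.. | (4,0)=+0→OX/XO/OX/XO/X.*; (4,1)=+0→OX/XO/OX/XO/.X
ply 4, O at OX/XO/OX/XO/X. | (4,1)=+0→OX/XO/OX/XO/XO*
ply 5: OX/XO/OX/XO/XO is terminal +0 (X); from .X/XO/O./XO/.. depth 6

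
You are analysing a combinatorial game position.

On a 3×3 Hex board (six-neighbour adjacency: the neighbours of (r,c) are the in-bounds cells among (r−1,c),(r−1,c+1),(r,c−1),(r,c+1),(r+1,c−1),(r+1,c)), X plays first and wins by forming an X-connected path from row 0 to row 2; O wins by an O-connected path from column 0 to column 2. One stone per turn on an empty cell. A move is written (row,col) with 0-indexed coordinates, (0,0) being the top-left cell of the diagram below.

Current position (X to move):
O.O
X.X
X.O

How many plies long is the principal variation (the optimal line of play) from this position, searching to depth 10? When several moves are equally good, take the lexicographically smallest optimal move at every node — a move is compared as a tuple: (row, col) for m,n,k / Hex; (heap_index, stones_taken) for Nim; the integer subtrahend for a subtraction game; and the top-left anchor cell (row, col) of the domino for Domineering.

PV length from [O.O/X.X/X.O]: 1 ply

p1 X@[O.O/X.X/X.O]: (0,1)[OXO/X.X/X.O]+1* (1,1)[O.O/XXX/X.O]-1 (2,1)[O.O/X.X/XXO]-1
p2 O@[OXO/X.X/X.O] terminal -1; root [O.O/X.X/X.O] d10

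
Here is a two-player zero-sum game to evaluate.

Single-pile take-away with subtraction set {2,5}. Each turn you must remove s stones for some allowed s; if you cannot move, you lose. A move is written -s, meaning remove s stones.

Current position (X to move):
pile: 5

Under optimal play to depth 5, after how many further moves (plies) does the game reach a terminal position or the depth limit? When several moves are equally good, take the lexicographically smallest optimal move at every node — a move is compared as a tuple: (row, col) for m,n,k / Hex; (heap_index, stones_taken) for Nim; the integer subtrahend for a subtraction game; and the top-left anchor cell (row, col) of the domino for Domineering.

PV length from [5]: 1 ply

ply 1, X at 5 | -2=-1→3; -5=+1→0*
ply 2: 0 is terminal -1 (O); from 5 depth 5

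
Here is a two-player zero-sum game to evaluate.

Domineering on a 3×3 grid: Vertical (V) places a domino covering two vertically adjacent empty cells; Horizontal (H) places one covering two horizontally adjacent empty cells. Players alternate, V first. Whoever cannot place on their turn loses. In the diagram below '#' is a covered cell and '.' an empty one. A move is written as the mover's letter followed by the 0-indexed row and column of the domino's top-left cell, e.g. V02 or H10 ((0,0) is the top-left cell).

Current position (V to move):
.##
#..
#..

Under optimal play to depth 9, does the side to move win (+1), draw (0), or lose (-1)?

value(.##/#../#.., V) = +1

[.##/#../#..] V move#1: V11:+1/.##/##./##.*, V12:+1/.##/#.#/#.#
[.##/##./##.] end (terminal -1, H#2); searched .##/#../#.. to 9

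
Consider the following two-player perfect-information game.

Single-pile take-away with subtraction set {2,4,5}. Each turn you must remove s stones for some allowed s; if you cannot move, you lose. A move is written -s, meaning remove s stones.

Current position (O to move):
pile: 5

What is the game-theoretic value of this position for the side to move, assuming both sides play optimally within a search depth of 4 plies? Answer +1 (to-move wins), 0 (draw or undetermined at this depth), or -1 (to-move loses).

p1 O@[5]: -2[3]-1 -4[1]+1* -5[0]+1
p2 X@[1] terminal -1; root [5] d4

value(5, O) = +1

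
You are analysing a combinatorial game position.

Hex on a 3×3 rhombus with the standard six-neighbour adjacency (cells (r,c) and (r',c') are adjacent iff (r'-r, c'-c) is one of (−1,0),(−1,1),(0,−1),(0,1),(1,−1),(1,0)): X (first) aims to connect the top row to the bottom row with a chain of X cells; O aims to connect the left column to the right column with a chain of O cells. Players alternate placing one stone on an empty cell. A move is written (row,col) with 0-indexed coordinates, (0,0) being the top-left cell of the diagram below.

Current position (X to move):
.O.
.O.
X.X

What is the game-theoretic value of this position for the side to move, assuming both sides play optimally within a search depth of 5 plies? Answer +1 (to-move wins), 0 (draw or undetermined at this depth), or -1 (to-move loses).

p1 X@[.O./.O./X.X]: (0,0)[XO./.O./X.X]-1* (0,2)[.OX/.O./X.X]-1 (1,0)[.O./XO./X.X]-1 (1,2)[.O./.OX/X.X]-1 (2,1)[.O./.O./XXX]-1
p2 O@[XO./.O./X.X]: (0,2)[XOO/.O./X.X]-1 (1,0)[XO./OO./X.X]+1* (1,2)[XO./.OO/X.X]-1 (2,1)[XO./.O./XOX]-1
p3 X@[XO./OO./X.X]: (0,2)[XOX/OO./X.X]-1* (1,2)[XO./OOX/X.X]-1 (2,1)[XO./OO./XXX]-1
p4 O@[XOX/OO./X.X]: (1,2)[XOX/OOO/X.X]+1* (2,1)[XOX/OO./XOX]-1
p5 X@[XOX/OOO/X.X] terminal -1; root [.O./.O./X.X] d5

value(.O./.O./X.X, X) = -1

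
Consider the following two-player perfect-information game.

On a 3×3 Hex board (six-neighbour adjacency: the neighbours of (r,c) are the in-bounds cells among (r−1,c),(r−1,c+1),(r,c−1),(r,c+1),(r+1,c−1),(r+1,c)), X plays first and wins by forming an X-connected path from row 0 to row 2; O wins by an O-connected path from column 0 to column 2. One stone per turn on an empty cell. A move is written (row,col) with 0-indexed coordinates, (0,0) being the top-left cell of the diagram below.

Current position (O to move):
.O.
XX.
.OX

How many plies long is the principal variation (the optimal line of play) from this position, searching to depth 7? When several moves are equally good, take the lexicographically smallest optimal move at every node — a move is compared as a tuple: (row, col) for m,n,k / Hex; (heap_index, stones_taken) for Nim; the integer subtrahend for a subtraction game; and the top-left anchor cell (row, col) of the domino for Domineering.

PV length from [.O./XX./.OX]: 4 plies

ply 1, O at .O./XX./.OX | (0,0)=-1→OO./XX./.OX*; (0,2)=-1→.OO/XX./.OX; (1,2)=-1→.O./XXO/.OX; (2,0)=-1→.O./XX./OOX
ply 2, X at OO./XX./.OX | (0,2)=+1→OOX/XX./.OX*; (1,2)=-1→OO./XXX/.OX; (2,0)=-1→OO./XX./XOX
ply 3, O at OOX/XX./.OX | (1,2)=-1→OOX/XXO/.OX*; (2,0)=-1→OOX/XX./OOX
ply 4, X at OOX/XXO/.OX | (2,0)=+1→OOX/XXO/XOX*
ply 5: OOX/XXO/XOX is terminal -1 (O); from .O./XX./.OX depth 7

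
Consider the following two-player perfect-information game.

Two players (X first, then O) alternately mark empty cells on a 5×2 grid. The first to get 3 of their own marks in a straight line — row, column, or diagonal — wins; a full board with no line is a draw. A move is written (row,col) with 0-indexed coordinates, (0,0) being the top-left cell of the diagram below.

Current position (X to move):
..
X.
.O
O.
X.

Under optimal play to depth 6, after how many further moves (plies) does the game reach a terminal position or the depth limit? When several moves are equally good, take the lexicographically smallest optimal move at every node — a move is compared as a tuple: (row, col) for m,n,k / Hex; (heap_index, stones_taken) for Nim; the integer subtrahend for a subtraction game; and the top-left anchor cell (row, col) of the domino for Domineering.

[../X./.O/O./X.] X move#1: (0,0):+0/X./X./.O/O./X.*, (0,1):-1/.X/X./.O/O./X., (1,1):+0/../XX/.O/O./X., (2,0):+0/../X./XO/O./X., (3,1):+0/../X./.O/OX/X., (4,1):-1/../X./.O/O./XX
[X./X./.O/O./X.] O move#2: (0,1):-1/XO/X./.O/O./X., (1,1):-1/X./XO/.O/O./X., (2,0):+0/X./X./OO/O./X.*, (3,1):-1/X./X./.O/OO/X., (4,1):-1/X./X./.O/O./XO
[X./X./OO/O./X.] X move#3: (0,1):-1/XX/X./OO/O./X., (1,1):+0/X./XX/OO/O./X.*, (3,1):+0/X./X./OO/OX/X., (4,1):-1/X./X./OO/O./XX
[X./XX/OO/O./X.] O move#4: (0,1):+0/XO/XX/OO/O./X.*, (3,1):+0/X./XX/OO/OO/X., (4,1):+0/X./XX/OO/O./XO
[XO/XX/OO/O./X.] X move#5: (3,1):+0/XO/XX/OO/OX/X.*, (4,1):+0/XO/XX/OO/O./XX
[XO/XX/OO/OX/X.] O move#6: (4,1):+0/XO/XX/OO/OX/XO*
[XO/XX/OO/OX/XO] end (terminal +0, X#7); searched ../X./.O/O./X. to 6

PV length from [../X./.O/O./X.]: 6 plies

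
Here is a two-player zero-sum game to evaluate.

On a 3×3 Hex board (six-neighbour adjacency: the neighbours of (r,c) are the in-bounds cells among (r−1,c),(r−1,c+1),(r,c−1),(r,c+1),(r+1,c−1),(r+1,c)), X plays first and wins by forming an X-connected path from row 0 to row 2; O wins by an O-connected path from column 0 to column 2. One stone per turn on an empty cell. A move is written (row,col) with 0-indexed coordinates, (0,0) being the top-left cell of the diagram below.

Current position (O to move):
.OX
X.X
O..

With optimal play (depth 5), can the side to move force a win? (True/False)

O winning at [.OX/X.X/O..]: False

[.OX/X.X/O..] O move#1: (0,0):-1/OOX/X.X/O..*, (1,1):-1/.OX/XOX/O.., (2,1):-1/.OX/X.X/OO., (2,2):-1/.OX/X.X/O.O
[OOX/X.X/O..] X move#2: (1,1):+1/OOX/XXX/O..*, (2,1):+1/OOX/X.X/OX., (2,2):+1/OOX/X.X/O.X
[OOX/XXX/O..] O move#3: (2,1):-1/OOX/XXX/OO.*, (2,2):-1/OOX/XXX/O.O
[OOX/XXX/OO.] X move#4: (2,2):+1/OOX/XXX/OOX*
[OOX/XXX/OOX] end (terminal -1, O#5); searched .OX/X.X/O.. to 5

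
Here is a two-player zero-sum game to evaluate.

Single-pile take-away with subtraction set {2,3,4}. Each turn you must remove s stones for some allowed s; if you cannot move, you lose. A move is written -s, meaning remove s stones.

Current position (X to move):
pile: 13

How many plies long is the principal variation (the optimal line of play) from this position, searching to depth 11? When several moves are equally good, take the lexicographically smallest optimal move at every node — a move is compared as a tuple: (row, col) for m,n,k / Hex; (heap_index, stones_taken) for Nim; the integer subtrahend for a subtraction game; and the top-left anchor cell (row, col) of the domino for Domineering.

[13] X move#1: -2:-1/11*, -3:-1/10, -4:-1/9
[11] O move#2: -2:-1/9, -3:-1/8, -4:+1/7*
[7] X move#3: -2:-1/5*, -3:-1/4, -4:-1/3
[5] O move#4: -2:-1/3, -3:-1/2, -4:+1/1*
[1] end (terminal -1, X#5); searched 13 to 11

PV length from [13]: 4 plies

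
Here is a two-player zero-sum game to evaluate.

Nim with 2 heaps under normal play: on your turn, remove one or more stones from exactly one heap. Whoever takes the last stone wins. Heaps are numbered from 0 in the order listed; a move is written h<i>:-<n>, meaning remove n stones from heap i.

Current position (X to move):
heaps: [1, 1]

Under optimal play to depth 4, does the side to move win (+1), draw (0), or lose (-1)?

[(1,1)] X move#1: h0:-1:-1/(0,1)*, h1:-1:-1/(1,0)
[(0,1)] O move#2: h1:-1:+1/(0,0)*
[(0,0)] end (terminal -1, X#3); searched (1,1) to 4

value((1,1), X) = -1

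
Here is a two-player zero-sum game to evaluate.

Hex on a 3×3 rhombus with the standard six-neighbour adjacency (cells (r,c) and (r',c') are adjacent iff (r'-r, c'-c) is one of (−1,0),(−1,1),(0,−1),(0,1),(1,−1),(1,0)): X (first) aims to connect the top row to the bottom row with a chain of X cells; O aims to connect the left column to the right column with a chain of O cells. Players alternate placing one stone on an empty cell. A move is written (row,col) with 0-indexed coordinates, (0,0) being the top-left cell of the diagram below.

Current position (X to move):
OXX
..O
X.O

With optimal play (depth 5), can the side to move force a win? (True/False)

ply 1, X at OXX/..O/X.O | (1,0)=+1→OXX/X.O/X.O*; (1,1)=+1→OXX/.XO/X.O; (2,1)=+1→OXX/..O/XXO
ply 2: OXX/X.O/X.O is terminal -1 (O); from OXX/..O/X.O depth 5

X winning at [OXX/..O/X.O]: True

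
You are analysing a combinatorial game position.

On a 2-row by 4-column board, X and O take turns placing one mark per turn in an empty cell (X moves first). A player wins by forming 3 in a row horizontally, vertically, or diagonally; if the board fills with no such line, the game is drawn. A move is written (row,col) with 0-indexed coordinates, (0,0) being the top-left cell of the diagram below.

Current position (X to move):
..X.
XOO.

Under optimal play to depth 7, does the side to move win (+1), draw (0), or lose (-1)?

value(..X./XOO., X) = 0

p1 X@[..X./XOO.]: (0,0)[X.X./XOO.]-1 (0,1)[.XX./XOO.]-1 (0,3)[..XX/XOO.]-1 (1,3)[..X./XOOX]+0*
p2 O@[..X./XOOX]: (0,0)[O.X./XOOX]+0* (0,1)[.OX./XOOX]+0 (0,3)[..XO/XOOX]+0
p3 X@[O.X./XOOX]: (0,1)[OXX./XOOX]+0* (0,3)[O.XX/XOOX]+0
p4 O@[OXX./XOOX]: (0,3)[OXXO/XOOX]+0*
p5 X@[OXXO/XOOX] terminal +0; root [..X./XOO.] d7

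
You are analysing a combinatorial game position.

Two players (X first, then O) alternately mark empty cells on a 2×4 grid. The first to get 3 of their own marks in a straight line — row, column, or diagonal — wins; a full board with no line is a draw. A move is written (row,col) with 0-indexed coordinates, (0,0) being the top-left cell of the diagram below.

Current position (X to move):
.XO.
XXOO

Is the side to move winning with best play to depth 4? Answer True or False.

ply 1, X at .XO./XXOO | (0,0)=+0→XXO./XXOO*; (0,3)=+0→.XOX/XXOO
ply 2, O at XXO./XXOO | (0,3)=+0→XXOO/XXOO*
ply 3: XXOO/XXOO is terminal +0 (X); from .XO./XXOO depth 4

X winning at [.XO./XXOO]: False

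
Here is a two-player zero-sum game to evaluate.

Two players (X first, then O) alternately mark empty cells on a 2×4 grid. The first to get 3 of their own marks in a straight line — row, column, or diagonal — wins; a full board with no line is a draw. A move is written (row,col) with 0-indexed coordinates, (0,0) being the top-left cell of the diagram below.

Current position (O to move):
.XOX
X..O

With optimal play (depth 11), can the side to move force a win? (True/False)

O winning at [.XOX/X..O]: False

p1 O@[.XOX/X..O]: (0,0)[OXOX/X..O]+0* (1,1)[.XOX/XO.O]+0 (1,2)[.XOX/X.OO]+0
p2 X@[OXOX/X..O]: (1,1)[OXOX/XX.O]+0* (1,2)[OXOX/X.XO]+0
p3 O@[OXOX/XX.O]: (1,2)[OXOX/XXOO]+0*
p4 X@[OXOX/XXOO] terminal +0; root [.XOX/X..O] d11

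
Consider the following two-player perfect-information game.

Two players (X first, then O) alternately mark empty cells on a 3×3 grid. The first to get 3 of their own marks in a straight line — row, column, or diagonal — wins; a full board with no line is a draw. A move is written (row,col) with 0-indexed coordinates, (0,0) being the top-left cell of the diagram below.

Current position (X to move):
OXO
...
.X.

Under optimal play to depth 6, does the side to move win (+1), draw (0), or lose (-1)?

value(OXO/.../.X., X) = +1

p1 X@[OXO/.../.X.]: (1,0)[OXO/X../.X.]-1 (1,1)[OXO/.X./.X.]+1* (1,2)[OXO/..X/.X.]-1 (2,0)[OXO/.../XX.]+1 (2,2)[OXO/.../.XX]+1
p2 O@[OXO/.X./.X.] terminal -1; root [OXO/.../.X.] d6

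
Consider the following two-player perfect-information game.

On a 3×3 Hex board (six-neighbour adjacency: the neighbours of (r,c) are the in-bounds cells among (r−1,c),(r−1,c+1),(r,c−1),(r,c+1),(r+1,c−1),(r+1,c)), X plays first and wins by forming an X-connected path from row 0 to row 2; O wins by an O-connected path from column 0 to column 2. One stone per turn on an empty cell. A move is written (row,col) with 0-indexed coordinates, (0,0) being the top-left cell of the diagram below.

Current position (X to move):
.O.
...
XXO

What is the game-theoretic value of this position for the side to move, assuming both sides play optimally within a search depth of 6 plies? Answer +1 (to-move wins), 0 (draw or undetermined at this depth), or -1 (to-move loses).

value(.O./.../XXO, X) = +1

p1 X@[.O./.../XXO]: (0,0)[XO./.../XXO]+1* (0,2)[.OX/.../XXO]+1 (1,0)[.O./X../XXO]+1 (1,1)[.O./.X./XXO]-1 (1,2)[.O./..X/XXO]-1
p2 O@[XO./.../XXO]: (0,2)[XOO/.../XXO]-1* (1,0)[XO./O../XXO]-1 (1,1)[XO./.O./XXO]-1 (1,2)[XO./..O/XXO]-1
p3 X@[XOO/.../XXO]: (1,0)[XOO/X../XXO]+1* (1,1)[XOO/.X./XXO]-1 (1,2)[XOO/..X/XXO]-1
p4 O@[XOO/X../XXO] terminal -1; root [.O./.../XXO] d6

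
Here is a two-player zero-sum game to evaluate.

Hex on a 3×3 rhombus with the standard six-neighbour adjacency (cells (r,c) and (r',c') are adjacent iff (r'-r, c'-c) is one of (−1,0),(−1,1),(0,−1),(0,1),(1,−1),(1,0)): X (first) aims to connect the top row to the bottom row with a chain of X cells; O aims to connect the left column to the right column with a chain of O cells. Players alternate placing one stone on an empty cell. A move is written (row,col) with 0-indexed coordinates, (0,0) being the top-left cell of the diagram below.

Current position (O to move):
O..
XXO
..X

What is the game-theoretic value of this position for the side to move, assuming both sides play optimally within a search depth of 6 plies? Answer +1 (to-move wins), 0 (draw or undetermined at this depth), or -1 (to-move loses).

value(O../XXO/..X, O) = -1

p1 O@[O../XXO/..X]: (0,1)[OO./XXO/..X]-1* (0,2)[O.O/XXO/..X]-1 (2,0)[O../XXO/O.X]-1 (2,1)[O../XXO/.OX]-1
p2 X@[OO./XXO/..X]: (0,2)[OOX/XXO/..X]+1* (2,0)[OO./XXO/X.X]-1 (2,1)[OO./XXO/.XX]-1
p3 O@[OOX/XXO/..X]: (2,0)[OOX/XXO/O.X]-1* (2,1)[OOX/XXO/.OX]-1
p4 X@[OOX/XXO/O.X]: (2,1)[OOX/XXO/OXX]+1*
p5 O@[OOX/XXO/OXX] terminal -1; root [O../XXO/..X] d6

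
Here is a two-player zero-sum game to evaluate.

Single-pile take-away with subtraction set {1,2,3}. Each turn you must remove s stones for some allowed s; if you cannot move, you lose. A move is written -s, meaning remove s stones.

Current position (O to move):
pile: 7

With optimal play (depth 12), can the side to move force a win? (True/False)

[7] O move#1: -1:-1/6, -2:-1/5, -3:+1/4*
[4] X move#2: -1:-1/3*, -2:-1/2, -3:-1/1
[3] O move#3: -1:-1/2, -2:-1/1, -3:+1/0*
[0] end (terminal -1, X#4); searched 7 to 12

O winning at [7]: True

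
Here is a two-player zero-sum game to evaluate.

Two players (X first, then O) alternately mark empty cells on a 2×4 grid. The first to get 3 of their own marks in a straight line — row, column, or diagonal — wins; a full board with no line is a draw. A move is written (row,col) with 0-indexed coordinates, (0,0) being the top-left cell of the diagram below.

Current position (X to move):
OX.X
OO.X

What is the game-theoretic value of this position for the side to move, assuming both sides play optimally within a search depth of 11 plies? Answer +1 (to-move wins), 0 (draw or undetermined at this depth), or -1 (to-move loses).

[OX.X/OO.X] X move#1: (0,2):+1/OXXX/OO.X*, (1,2):+0/OX.X/OOXX
[OXXX/OO.X] end (terminal -1, O#2); searched OX.X/OO.X to 11

value(OX.X/OO.X, X) = +1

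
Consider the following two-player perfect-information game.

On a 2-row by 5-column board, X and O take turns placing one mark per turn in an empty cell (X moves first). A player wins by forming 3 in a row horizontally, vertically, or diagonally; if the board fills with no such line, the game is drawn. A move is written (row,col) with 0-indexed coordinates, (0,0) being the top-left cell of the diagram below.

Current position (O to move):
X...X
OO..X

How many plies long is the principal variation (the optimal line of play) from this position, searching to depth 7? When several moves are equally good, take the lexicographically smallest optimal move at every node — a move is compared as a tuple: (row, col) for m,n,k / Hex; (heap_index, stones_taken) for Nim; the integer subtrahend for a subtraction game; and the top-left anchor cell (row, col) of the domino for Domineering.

PV length from [X...X/OO..X]: 1 ply

ply 1, O at X...X/OO..X | (0,1)=+0→XO..X/OO..X; (0,2)=+0→X.O.X/OO..X; (0,3)=+0→X..OX/OO..X; (1,2)=+1→X...X/OOO.X*; (1,3)=+0→X...X/OO.OX
ply 2: X...X/OOO.X is terminal -1 (X); from X...X/OO..X depth 7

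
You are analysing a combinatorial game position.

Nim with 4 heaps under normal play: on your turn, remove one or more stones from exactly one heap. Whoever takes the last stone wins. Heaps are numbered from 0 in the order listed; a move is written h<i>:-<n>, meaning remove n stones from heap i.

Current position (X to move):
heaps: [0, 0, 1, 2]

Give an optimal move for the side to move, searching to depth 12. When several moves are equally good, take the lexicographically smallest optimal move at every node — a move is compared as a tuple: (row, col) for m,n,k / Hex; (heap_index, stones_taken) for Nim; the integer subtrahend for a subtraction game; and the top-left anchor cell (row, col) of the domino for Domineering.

ply 1, X at (0,0,1,2) | h2:-1=-1→(0,0,0,2); h3:-1=+1→(0,0,1,1)*; h3:-2=-1→(0,0,1,0)
ply 2, O at (0,0,1,1) | h2:-1=-1→(0,0,0,1)*; h3:-1=-1→(0,0,1,0)
ply 3, X at (0,0,0,1) | h3:-1=+1→(0,0,0,0)*
ply 4: (0,0,0,0) is terminal -1 (O); from (0,0,1,2) depth 12

X's best at [(0,0,1,2)]: h3:-1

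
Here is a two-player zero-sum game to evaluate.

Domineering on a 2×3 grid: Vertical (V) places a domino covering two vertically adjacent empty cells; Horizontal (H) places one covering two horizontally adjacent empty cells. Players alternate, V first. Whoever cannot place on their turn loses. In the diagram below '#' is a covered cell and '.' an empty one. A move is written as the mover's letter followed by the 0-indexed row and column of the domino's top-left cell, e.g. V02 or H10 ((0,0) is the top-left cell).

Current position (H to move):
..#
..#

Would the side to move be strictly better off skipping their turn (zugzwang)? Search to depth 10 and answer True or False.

ply 1, H at ..#/..# | H00=+1→###/..#*; H10=+1→..#/###
ply 2: ###/..# is terminal -1 (V); from ..#/..# depth 10
if H skipped the turn, V would face:
~ ply 1, V at ..#/..# | V00=+1→#.#/#.#*; V01=+1→.##/.##
~ ply 2: #.#/#.# is terminal -1 (H); from ..#/..# depth 10
compare (H): move=+1 vs pass=-1

zugzwang(..#/..#, H) = False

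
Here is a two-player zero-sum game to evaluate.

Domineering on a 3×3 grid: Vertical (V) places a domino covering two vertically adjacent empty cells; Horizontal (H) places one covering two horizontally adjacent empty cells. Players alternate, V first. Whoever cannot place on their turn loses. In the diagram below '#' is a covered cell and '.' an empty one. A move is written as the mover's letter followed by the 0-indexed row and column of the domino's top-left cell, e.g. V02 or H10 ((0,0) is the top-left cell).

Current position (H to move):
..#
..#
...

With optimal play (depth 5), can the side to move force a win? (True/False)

H winning at [..#/..#/...]: True

ply 1, H at ..#/..#/... | H00=-1→###/..#/...; H10=+1→..#/###/...*; H20=-1→..#/..#/##.; H21=-1→..#/..#/.##
ply 2: ..#/###/... is terminal -1 (V); from ..#/..#/... depth 5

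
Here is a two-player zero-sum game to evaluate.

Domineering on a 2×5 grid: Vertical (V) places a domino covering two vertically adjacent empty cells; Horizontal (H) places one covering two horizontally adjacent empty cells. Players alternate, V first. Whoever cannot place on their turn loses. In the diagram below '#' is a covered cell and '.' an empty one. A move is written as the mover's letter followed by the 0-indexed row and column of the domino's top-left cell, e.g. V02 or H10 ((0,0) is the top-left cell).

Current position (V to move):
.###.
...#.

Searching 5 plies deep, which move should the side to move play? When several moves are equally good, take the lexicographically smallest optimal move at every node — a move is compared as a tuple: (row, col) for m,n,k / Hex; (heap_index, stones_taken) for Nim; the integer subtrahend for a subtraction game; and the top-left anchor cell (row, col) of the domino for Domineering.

V's best at [.###./...#.]: V00

[.###./...#.] V move#1: V00:+1/####./#..#.*, V04:-1/.####/...##
[####./#..#.] H move#2: H11:-1/####./####.*
[####./####.] V move#3: V04:+1/#####/#####*
[#####/#####] end (terminal -1, H#4); searched .###./...#. to 5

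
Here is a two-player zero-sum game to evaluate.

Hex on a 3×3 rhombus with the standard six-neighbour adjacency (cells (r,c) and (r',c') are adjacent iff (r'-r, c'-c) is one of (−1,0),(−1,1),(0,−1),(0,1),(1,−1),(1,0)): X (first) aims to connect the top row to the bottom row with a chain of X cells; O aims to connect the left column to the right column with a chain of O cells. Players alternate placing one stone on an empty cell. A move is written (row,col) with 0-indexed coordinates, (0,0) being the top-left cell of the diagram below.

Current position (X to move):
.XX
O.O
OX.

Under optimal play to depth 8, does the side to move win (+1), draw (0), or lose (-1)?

value(.XX/O.O/OX., X) = +1

[.XX/O.O/OX.] X move#1: (0,0):-1/XXX/O.O/OX., (1,1):+1/.XX/OXO/OX.*, (2,2):-1/.XX/O.O/OXX
[.XX/OXO/OX.] end (terminal -1, O#2); searched .XX/O.O/OX. to 8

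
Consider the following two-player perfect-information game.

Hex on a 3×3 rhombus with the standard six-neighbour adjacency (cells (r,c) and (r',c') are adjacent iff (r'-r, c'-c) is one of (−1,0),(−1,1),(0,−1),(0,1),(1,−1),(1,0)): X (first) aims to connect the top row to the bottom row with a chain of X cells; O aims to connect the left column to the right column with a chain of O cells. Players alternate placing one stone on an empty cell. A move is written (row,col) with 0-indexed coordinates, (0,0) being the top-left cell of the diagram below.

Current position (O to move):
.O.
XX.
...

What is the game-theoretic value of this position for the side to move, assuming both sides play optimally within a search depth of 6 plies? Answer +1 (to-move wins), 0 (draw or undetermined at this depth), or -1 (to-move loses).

p1 O@[.O./XX./...]: (0,0)[OO./XX./...]-1* (0,2)[.OO/XX./...]-1 (1,2)[.O./XXO/...]-1 (2,0)[.O./XX./O..]-1 (2,1)[.O./XX./.O.]-1 (2,2)[.O./XX./..O]-1
p2 X@[OO./XX./...]: (0,2)[OOX/XX./...]+1* (1,2)[OO./XXX/...]-1 (2,0)[OO./XX./X..]-1 (2,1)[OO./XX./.X.]-1 (2,2)[OO./XX./..X]-1
p3 O@[OOX/XX./...]: (1,2)[OOX/XXO/...]-1* (2,0)[OOX/XX./O..]-1 (2,1)[OOX/XX./.O.]-1 (2,2)[OOX/XX./..O]-1
p4 X@[OOX/XXO/...]: (2,0)[OOX/XXO/X..]+1* (2,1)[OOX/XXO/.X.]+1 (2,2)[OOX/XXO/..X]+1
p5 O@[OOX/XXO/X..] terminal -1; root [.O./XX./...] d6

value(.O./XX./..., O) = -1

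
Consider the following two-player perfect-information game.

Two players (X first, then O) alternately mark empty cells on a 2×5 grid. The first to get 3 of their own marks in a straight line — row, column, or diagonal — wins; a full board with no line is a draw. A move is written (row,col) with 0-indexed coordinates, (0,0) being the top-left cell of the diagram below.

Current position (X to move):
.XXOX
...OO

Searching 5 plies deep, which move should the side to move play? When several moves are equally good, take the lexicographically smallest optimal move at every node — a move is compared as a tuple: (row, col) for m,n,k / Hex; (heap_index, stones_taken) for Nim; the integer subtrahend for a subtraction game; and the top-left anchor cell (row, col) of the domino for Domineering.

p1 X@[.XXOX/...OO]: (0,0)[XXXOX/...OO]+1* (1,0)[.XXOX/X..OO]-1 (1,1)[.XXOX/.X.OO]-1 (1,2)[.XXOX/..XOO]+0
p2 O@[XXXOX/...OO] terminal -1; root [.XXOX/...OO] d5

X's best at [.XXOX/...OO]: (0,0)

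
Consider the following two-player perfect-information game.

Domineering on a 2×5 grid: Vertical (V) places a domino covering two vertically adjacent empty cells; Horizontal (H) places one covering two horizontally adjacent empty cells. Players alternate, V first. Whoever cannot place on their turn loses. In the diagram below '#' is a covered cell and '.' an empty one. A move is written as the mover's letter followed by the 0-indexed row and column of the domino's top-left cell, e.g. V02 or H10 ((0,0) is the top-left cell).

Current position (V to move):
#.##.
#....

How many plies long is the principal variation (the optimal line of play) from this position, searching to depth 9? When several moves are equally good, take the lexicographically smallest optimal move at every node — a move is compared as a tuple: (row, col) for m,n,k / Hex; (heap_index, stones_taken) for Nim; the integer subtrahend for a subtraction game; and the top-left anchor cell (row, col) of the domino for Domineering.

PV length from [#.##./#....]: 2 plies

ply 1, V at #.##./#.... | V01=-1→####./##...*; V04=-1→#.###/#...#
ply 2, H at ####./##... | H12=-1→####./####.; H13=+1→####./##.##*
ply 3: ####./##.## is terminal -1 (V); from #.##./#.... depth 9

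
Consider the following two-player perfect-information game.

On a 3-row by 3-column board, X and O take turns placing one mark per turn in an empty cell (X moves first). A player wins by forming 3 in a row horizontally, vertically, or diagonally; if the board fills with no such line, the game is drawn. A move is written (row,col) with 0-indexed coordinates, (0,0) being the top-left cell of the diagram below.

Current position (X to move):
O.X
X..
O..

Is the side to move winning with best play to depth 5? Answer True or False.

X winning at [O.X/X../O..]: True

[O.X/X../O..] X move#1: (0,1):-1/OXX/X../O.., (1,1):+0/O.X/XX./O.., (1,2):+1/O.X/X.X/O..*, (2,1):+0/O.X/X../OX., (2,2):+0/O.X/X../O.X
[O.X/X.X/O..] O move#2: (0,1):-1/OOX/X.X/O..*, (1,1):-1/O.X/XOX/O.., (2,1):-1/O.X/X.X/OO., (2,2):-1/O.X/X.X/O.O
[OOX/X.X/O..] X move#3: (1,1):+1/OOX/XXX/O..*, (2,1):+1/OOX/X.X/OX., (2,2):+1/OOX/X.X/O.X
[OOX/XXX/O..] end (terminal -1, O#4); searched O.X/X../O.. to 5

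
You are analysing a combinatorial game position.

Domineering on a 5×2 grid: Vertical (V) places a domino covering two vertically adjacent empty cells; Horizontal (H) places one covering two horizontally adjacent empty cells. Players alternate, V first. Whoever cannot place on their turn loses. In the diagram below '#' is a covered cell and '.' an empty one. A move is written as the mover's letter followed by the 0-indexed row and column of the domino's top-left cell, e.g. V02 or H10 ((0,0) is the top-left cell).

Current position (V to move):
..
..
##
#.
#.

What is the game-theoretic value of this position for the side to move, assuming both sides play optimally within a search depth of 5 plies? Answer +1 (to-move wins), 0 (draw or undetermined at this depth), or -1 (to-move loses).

ply 1, V at ../../##/#./#. | V00=+1→#./#./##/#./#.*; V01=+1→.#/.#/##/#./#.; V31=-1→../../##/##/##
ply 2: #./#./##/#./#. is terminal -1 (H); from ../../##/#./#. depth 5

value(../../##/#./#., V) = +1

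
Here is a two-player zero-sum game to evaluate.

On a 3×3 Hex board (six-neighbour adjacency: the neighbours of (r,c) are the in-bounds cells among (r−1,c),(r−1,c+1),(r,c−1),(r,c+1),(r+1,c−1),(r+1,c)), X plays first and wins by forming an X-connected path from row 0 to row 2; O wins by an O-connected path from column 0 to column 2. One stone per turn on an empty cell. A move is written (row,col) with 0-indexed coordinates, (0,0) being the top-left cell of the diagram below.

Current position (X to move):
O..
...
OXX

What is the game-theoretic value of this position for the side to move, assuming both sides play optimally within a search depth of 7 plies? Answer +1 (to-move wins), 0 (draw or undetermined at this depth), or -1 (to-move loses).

value(O../.../OXX, X) = +1

ply 1, X at O../.../OXX | (0,1)=-1→OX./.../OXX; (0,2)=+1→O.X/.../OXX*; (1,0)=-1→O../X../OXX; (1,1)=+1→O../.X./OXX; (1,2)=-1→O../..X/OXX
ply 2, O at O.X/.../OXX | (0,1)=-1→OOX/.../OXX*; (1,0)=-1→O.X/O../OXX; (1,1)=-1→O.X/.O./OXX; (1,2)=-1→O.X/..O/OXX
ply 3, X at OOX/.../OXX | (1,0)=+1→OOX/X../OXX*; (1,1)=+1→OOX/.X./OXX; (1,2)=+1→OOX/..X/OXX
ply 4, O at OOX/X../OXX | (1,1)=-1→OOX/XO./OXX*; (1,2)=-1→OOX/X.O/OXX
ply 5, X at OOX/XO./OXX | (1,2)=+1→OOX/XOX/OXX*
ply 6: OOX/XOX/OXX is terminal -1 (O); from O../.../OXX depth 7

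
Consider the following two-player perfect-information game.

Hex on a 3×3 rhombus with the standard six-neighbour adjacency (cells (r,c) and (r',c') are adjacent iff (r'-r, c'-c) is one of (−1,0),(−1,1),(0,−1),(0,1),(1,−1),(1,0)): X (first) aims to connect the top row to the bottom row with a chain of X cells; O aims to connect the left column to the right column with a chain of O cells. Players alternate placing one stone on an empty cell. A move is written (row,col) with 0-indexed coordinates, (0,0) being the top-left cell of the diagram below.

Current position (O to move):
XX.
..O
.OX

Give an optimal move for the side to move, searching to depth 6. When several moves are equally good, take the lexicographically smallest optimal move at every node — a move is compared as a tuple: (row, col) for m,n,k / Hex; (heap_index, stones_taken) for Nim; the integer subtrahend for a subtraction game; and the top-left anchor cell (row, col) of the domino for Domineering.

O's best at [XX./..O/.OX]: (1,0)

p1 O@[XX./..O/.OX]: (0,2)[XXO/..O/.OX]-1 (1,0)[XX./O.O/.OX]+1* (1,1)[XX./.OO/.OX]+1 (2,0)[XX./..O/OOX]+1
p2 X@[XX./O.O/.OX]: (0,2)[XXX/O.O/.OX]-1* (1,1)[XX./OXO/.OX]-1 (2,0)[XX./O.O/XOX]-1
p3 O@[XXX/O.O/.OX]: (1,1)[XXX/OOO/.OX]+1* (2,0)[XXX/O.O/OOX]+1
p4 X@[XXX/OOO/.OX] terminal -1; root [XX./..O/.OX] d6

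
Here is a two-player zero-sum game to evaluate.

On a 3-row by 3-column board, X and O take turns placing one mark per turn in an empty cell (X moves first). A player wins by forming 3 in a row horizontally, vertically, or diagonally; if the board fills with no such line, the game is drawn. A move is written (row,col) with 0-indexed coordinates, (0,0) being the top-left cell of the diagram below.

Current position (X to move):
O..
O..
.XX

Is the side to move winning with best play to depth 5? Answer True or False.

X winning at [O../O../.XX]: True

[O../O../.XX] X move#1: (0,1):-1/OX./O../.XX, (0,2):-1/O.X/O../.XX, (1,1):-1/O../OX./.XX, (1,2):-1/O../O.X/.XX, (2,0):+1/O../O../XXX*
[O../O../XXX] end (terminal -1, O#2); searched O../O../.XX to 5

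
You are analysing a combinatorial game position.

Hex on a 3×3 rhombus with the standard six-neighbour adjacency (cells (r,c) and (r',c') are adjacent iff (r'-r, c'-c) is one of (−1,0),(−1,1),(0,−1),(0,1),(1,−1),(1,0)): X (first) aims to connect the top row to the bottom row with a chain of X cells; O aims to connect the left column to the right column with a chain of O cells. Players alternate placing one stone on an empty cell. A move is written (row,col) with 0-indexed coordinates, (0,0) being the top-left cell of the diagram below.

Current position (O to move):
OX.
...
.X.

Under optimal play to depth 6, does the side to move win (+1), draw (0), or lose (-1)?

[OX./.../.X.] O move#1: (0,2):-1/OXO/.../.X., (1,0):-1/OX./O../.X., (1,1):+1/OX./.O./.X.*, (1,2):-1/OX./..O/.X., (2,0):-1/OX./.../OX., (2,2):-1/OX./.../.XO
[OX./.O./.X.] X move#2: (0,2):-1/OXX/.O./.X.*, (1,0):-1/OX./XO./.X., (1,2):-1/OX./.OX/.X., (2,0):-1/OX./.O./XX., (2,2):-1/OX./.O./.XX
[OXX/.O./.X.] O move#3: (1,0):-1/OXX/OO./.X., (1,2):+1/OXX/.OO/.X.*, (2,0):-1/OXX/.O./OX., (2,2):-1/OXX/.O./.XO
[OXX/.OO/.X.] X move#4: (1,0):-1/OXX/XOO/.X.*, (2,0):-1/OXX/.OO/XX., (2,2):-1/OXX/.OO/.XX
[OXX/XOO/.X.] O move#5: (2,0):+1/OXX/XOO/OX.*, (2,2):-1/OXX/XOO/.XO
[OXX/XOO/OX.] end (terminal -1, X#6); searched OX./.../.X. to 6

value(OX./.../.X., O) = +1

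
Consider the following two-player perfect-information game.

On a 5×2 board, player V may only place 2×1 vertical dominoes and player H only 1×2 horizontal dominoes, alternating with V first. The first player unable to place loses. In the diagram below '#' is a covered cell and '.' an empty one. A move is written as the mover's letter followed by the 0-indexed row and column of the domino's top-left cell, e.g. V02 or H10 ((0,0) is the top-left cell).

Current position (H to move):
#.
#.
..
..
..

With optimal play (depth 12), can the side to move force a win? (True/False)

p1 H@[#./#./../../..]: H20[#./#./##/../..]-1 H30[#./#./../##/..]+1* H40[#./#./../../##]-1
p2 V@[#./#./../##/..]: V01[##/##/../##/..]-1* V11[#./##/.#/##/..]-1
p3 H@[##/##/../##/..]: H20[##/##/##/##/..]+1* H40[##/##/../##/##]+1
p4 V@[##/##/##/##/..] terminal -1; root [#./#./../../..] d12

H winning at [#./#./../../..]: True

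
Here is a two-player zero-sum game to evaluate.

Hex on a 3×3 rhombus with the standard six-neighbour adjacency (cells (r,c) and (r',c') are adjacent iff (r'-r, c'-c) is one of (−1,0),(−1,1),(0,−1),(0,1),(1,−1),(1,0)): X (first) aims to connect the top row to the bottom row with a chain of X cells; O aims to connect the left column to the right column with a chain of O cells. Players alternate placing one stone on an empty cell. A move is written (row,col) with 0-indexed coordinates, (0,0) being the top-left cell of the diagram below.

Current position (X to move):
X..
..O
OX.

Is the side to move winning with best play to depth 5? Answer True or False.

X winning at [X../..O/OX.]: True

p1 X@[X../..O/OX.]: (0,1)[XX./..O/OX.]-1 (0,2)[X.X/..O/OX.]-1 (1,0)[X../X.O/OX.]-1 (1,1)[X../.XO/OX.]+1* (2,2)[X../..O/OXX]-1
p2 O@[X../.XO/OX.]: (0,1)[XO./.XO/OX.]-1* (0,2)[X.O/.XO/OX.]-1 (1,0)[X../OXO/OX.]-1 (2,2)[X../.XO/OXO]-1
p3 X@[XO./.XO/OX.]: (0,2)[XOX/.XO/OX.]+1* (1,0)[XO./XXO/OX.]+1 (2,2)[XO./.XO/OXX]+1
p4 O@[XOX/.XO/OX.] terminal -1; root [X../..O/OX.] d5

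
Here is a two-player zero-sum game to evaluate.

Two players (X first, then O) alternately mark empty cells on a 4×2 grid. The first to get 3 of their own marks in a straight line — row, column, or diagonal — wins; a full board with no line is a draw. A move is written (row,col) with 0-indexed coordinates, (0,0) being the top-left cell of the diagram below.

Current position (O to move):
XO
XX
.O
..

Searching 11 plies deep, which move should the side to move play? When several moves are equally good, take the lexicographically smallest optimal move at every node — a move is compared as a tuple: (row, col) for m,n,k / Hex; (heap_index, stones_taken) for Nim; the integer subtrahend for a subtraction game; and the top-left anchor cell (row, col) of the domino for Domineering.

O's best at [XO/XX/.O/..]: (2,0)

[XO/XX/.O/..] O move#1: (2,0):+0/XO/XX/OO/..*, (3,0):-1/XO/XX/.O/O., (3,1):-1/XO/XX/.O/.O
[XO/XX/OO/..] X move#2: (3,0):+0/XO/XX/OO/X.*, (3,1):+0/XO/XX/OO/.X
[XO/XX/OO/X.] O move#3: (3,1):+0/XO/XX/OO/XO*
[XO/XX/OO/XO] end (terminal +0, X#4); searched XO/XX/.O/.. to 11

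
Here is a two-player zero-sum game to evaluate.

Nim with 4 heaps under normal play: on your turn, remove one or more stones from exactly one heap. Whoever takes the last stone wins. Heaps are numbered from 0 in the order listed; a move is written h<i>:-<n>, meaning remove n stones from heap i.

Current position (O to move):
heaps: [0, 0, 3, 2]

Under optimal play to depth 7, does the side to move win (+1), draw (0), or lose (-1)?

value((0,0,3,2), O) = +1

[(0,0,3,2)] O move#1: h2:-1:+1/(0,0,2,2)*, h2:-2:-1/(0,0,1,2), h2:-3:-1/(0,0,0,2), h3:-1:-1/(0,0,3,1), h3:-2:-1/(0,0,3,0)
[(0,0,2,2)] X move#2: h2:-1:-1/(0,0,1,2)*, h2:-2:-1/(0,0,0,2), h3:-1:-1/(0,0,2,1), h3:-2:-1/(0,0,2,0)
[(0,0,1,2)] O move#3: h2:-1:-1/(0,0,0,2), h3:-1:+1/(0,0,1,1)*, h3:-2:-1/(0,0,1,0)
[(0,0,1,1)] X move#4: h2:-1:-1/(0,0,0,1)*, h3:-1:-1/(0,0,1,0)
[(0,0,0,1)] O move#5: h3:-1:+1/(0,0,0,0)*
[(0,0,0,0)] end (terminal -1, X#6); searched (0,0,3,2) to 7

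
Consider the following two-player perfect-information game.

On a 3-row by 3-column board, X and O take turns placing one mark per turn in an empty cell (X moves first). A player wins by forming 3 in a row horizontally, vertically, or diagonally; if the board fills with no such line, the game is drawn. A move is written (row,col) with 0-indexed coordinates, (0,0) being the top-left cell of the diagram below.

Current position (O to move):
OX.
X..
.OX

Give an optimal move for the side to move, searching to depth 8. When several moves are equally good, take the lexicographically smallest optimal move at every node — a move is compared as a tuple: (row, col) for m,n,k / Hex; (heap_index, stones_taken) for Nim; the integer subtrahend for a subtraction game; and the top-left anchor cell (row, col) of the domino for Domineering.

p1 O@[OX./X../.OX]: (0,2)[OXO/X../.OX]+0* (1,1)[OX./XO./.OX]+0 (1,2)[OX./X.O/.OX]+0 (2,0)[OX./X../OOX]-1
p2 X@[OXO/X../.OX]: (1,1)[OXO/XX./.OX]+0* (1,2)[OXO/X.X/.OX]+0 (2,0)[OXO/X../XOX]+0
p3 O@[OXO/XX./.OX]: (1,2)[OXO/XXO/.OX]+0* (2,0)[OXO/XX./OOX]-1
p4 X@[OXO/XXO/.OX]: (2,0)[OXO/XXO/XOX]+0*
p5 O@[OXO/XXO/XOX] terminal +0; root [OX./X../.OX] d8

O's best at [OX./X../.OX]: (0,2)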